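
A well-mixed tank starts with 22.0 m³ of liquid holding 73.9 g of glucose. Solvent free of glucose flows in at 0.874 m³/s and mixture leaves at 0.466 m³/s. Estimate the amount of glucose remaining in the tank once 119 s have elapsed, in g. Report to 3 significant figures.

19.5 g

Let m(t) be the amount of glucose. Volume: V(t) = V₀ + (Q_in − Q_out) t = 22.0 + 0.40800 t; V(119) = 70.552 m³.
Solute balance: dm/dt = 0 − Q_out C = −Q_out m/V(t).
dm/m = −Q_out dt/(V₀ + 0.40800 t); integrating gives ln(m/m₀) = −(Q_out/(Q_in−Q_out)) ln(V/V₀).
m = m₀ (V₀/V)^(Q_out/(Q_in−Q_out)) = 73.9 × (22.0/70.552)^(1.1422) = 19.526 g.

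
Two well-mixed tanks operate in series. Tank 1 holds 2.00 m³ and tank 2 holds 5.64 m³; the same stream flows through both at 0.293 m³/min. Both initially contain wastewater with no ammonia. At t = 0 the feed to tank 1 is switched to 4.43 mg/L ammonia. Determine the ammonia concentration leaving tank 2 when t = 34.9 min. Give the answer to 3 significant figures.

3.32 mg/L

Time constants: τᵢ = Vᵢ/Q for each well-mixed tank.
τ₁ = 2.00/0.293 = 6.8259 min; τ₂ = 5.64/0.293 = 19.249 min.
Tank 1: C₁ = C_in(1 − e^(−t/τ₁)). Tank 2 (τ₁ ≠ τ₂): C₂ = C_in[1 − (τ₁ e^(−t/τ₁) − τ₂ e^(−t/τ₂))/(τ₁ − τ₂)].
At t = 34.9: e^(−t/τ₁) = 0.0060189, e^(−t/τ₂) = 0.16315.
C₂ = 4.43·[1 − (6.8259·0.0060189 − 19.249·0.16315)/(-12.423)] = 4.43·0.75051 = 3.3248 mg/L.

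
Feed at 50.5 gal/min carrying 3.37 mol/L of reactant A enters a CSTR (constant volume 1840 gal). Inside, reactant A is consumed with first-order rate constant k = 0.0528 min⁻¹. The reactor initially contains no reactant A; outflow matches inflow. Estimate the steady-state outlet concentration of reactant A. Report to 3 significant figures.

V dC/dt = Q(C_in − C) − k V C.
At steady state: 0 = Q C_in − (Q + kV) C_ss, so C_ss = Q C_in/(Q + kV).
C_ss = 50.5·3.37/(50.5 + 0.0528·1840) = 170.19/147.65 = 1.1526 mol/L.

1.15 mol/L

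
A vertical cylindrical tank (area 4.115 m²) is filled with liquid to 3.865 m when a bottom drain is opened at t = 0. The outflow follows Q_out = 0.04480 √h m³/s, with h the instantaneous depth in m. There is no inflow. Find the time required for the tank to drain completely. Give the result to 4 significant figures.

361.2 s

A dh/dt = −Q_out = −0.04480 √h.
Separate and integrate: 2(√h − √h₀) = −(0.04480/A) t.
Set h = 0: 2√h₀ = (0.04480/A) t_empty ⇒ t_empty = 2A√h₀/0.04480.
t_empty = 2·4.115·√3.865/0.04480 = 8.23000·1.96596/0.04480 = 361.157 s.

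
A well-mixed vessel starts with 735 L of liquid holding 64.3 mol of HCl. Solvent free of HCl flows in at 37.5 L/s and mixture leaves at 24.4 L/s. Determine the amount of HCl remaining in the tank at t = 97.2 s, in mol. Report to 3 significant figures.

9.89 mol

Let m(t) be the amount of HCl. Volume: V(t) = V₀ + (Q_in − Q_out) t = 735 + 13.100 t; V(97.2) = 2008.3 L.
Solute balance: dm/dt = 0 − Q_out C = −Q_out m/V(t).
dm/m = −Q_out dt/(V₀ + 13.100 t); integrating gives ln(m/m₀) = −(Q_out/(Q_in−Q_out)) ln(V/V₀).
m = m₀ (V₀/V)^(Q_out/(Q_in−Q_out)) = 64.3 × (735/2008.3)^(1.8626) = 9.8879 mol.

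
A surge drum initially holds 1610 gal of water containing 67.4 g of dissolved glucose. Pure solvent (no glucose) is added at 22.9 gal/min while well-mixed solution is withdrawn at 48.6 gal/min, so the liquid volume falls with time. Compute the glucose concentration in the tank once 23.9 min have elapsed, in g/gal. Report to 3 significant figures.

Let m(t) be the amount of glucose. Volume: V(t) = V₀ + (Q_in − Q_out) t = 1610 − 25.700 t; V(23.9) = 995.77 gal.
Solute balance: dm/dt = 0 − Q_out C = −Q_out m/V(t).
Separate: dm/m = −Q_out dt/V(t) ⇒ ln(m/m₀) = −(Q_out/(Q_in−Q_out)) ln(V/V₀).
m = m₀ (V₀/V)^(Q_out/(Q_in−Q_out)) = 67.4 × (1610/995.77)^(-1.8911) = 27.168 g.
C = m/V = 27.168/995.77 = 0.027284 g/gal.

0.0273 g/gal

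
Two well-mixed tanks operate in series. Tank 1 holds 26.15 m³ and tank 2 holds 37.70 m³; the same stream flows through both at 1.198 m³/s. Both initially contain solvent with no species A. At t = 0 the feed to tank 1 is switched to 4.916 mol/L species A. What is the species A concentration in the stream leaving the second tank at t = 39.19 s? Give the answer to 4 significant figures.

2.146 mol/L

Time constants: τᵢ = Vᵢ/Q for each well-mixed tank.
τ₁ = 26.15/1.198 = 21.8280 s; τ₂ = 37.70/1.198 = 31.4691 s.
Solving the cascade with C₁(0)=C₂(0)=0 gives C₂(t) = C_in[1 − (τ₁ e^(−t/τ₁) − τ₂ e^(−t/τ₂))/(τ₁ − τ₂)].
At t = 39.19: e^(−t/τ₁) = 0.166062, e^(−t/τ₂) = 0.287841.
C₂ = 4.916·[1 − (21.8280·0.166062 − 31.4691·0.287841)/(-9.64107)] = 4.916·0.436443 = 2.14555 mol/L.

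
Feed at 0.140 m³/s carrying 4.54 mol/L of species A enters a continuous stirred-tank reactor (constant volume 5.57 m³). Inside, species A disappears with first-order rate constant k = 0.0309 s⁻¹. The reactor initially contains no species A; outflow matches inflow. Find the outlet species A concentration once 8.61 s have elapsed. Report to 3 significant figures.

V dC/dt = Q(C_in − C) − k V C.
dC/dt = (Q/V) C_in − (Q/V + k) C; effective rate a = Q/V + k = 0.025135 + 0.0309 = 0.056035 s⁻¹.
C_ss = Q C_in/(Q + kV) = 2.0364 mol/L; C(t) = C_ss + (C₀ − C_ss) e^(−a t).
C(8.61) = 2.0364 + (-2.0364)·e^(−0.056035·8.61) = 2.0364 + (-2.0364)·0.61726 = 0.77942 mol/L.

0.779 mol/L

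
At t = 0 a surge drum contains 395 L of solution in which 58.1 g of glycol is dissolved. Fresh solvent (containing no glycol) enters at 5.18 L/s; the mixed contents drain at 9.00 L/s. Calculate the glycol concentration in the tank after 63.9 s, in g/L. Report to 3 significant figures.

0.0399 g/L

Let m(t) be the amount of glycol. Volume: V(t) = V₀ + (Q_in − Q_out) t = 395 − 3.8200 t; V(63.9) = 150.90 L.
Species balance (pure solvent in): dm/dt = −Q_out · m/V(t).
dm/m = −Q_out dt/(V₀ − 3.8200 t); integrating gives ln(m/m₀) = −(Q_out/(Q_in−Q_out)) ln(V/V₀).
m = m₀ (V₀/V)^(Q_out/(Q_in−Q_out)) = 58.1 × (395/150.90)^(-2.3560) = 6.0199 g.
C = m/V = 6.0199/150.90 = 0.039893 g/L.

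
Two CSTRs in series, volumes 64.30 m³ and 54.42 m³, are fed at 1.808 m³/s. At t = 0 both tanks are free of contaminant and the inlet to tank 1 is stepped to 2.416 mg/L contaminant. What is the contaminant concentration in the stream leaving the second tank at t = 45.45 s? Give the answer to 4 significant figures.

Time constants: τᵢ = Vᵢ/Q for each well-mixed tank.
τ₁ = 64.30/1.808 = 35.5642 s; τ₂ = 54.42/1.808 = 30.0996 s.
Solving the cascade with C₁(0)=C₂(0)=0 gives C₂(t) = C_in[1 − (τ₁ e^(−t/τ₁) − τ₂ e^(−t/τ₂))/(τ₁ − τ₂)].
At t = 45.45: e^(−t/τ₁) = 0.278602, e^(−t/τ₂) = 0.220912.
C₂ = 2.416·[1 − (35.5642·0.278602 − 30.0996·0.220912)/(5.46460)] = 2.416·0.403640 = 0.975194 mg/L.

0.9752 mg/L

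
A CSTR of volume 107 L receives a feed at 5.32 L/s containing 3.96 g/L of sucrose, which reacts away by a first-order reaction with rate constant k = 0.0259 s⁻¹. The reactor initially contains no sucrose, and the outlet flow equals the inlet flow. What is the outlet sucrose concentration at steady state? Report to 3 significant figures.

2.60 g/L

Species balance: V dC/dt = Q C_in − Q C − k V C.
Steady state (dC/dt = 0): C_ss = Q C_in/(Q + kV) = C_in/(1 + kV/Q).
C_ss = 5.32·3.96/(5.32 + 0.0259·107) = 21.067/8.0913 = 2.6037 g/L.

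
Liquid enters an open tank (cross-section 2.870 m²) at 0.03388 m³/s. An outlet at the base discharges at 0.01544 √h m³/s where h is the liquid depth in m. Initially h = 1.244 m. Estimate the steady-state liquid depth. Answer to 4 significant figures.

4.815 m

Unsteady balance on liquid volume: A dh/dt = Q_in − 0.01544 √h. At steady state dh/dt = 0:
Q_in = 0.01544 √h_ss ⇒ √h_ss = 0.03388/0.01544 = 2.19430.
h_ss = 2.19430² = 4.81495 m. (Since h₀ = 1.244 m < h_ss, the level will rise toward this value.)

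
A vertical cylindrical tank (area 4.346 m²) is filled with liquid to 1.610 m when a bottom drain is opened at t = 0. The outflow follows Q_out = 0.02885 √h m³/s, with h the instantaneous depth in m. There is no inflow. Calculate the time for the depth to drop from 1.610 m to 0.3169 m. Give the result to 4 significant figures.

A dh/dt = −Q_out = −0.02885 √h.
Separate and integrate: 2(√h − √h₀) = −(0.02885/A) t.
t = 2A(√h₀ − √h)/0.02885 = 2·4.346·(√1.610 − √0.3169)/0.02885
  = 8.69200 × (1.26886 − 0.562939) / 0.02885 = 212.681 s.

212.7 s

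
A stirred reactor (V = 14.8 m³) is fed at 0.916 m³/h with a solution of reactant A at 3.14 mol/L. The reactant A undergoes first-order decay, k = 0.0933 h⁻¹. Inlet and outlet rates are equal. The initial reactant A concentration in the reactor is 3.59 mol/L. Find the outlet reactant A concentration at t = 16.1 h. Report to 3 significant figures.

1.44 mol/L

Species balance: V dC/dt = Q C_in − Q C − k V C.
This is linear with rate a = Q/V + k = 0.15519 h⁻¹.
C_ss = Q C_in/(Q + kV) = 1.2523 mol/L; C(t) = C_ss + (C₀ − C_ss) e^(−a t).
C(16.1) = 1.2523 + (2.3377)·e^(−0.15519·16.1) = 1.2523 + (2.3377)·0.082201 = 1.4444 mol/L.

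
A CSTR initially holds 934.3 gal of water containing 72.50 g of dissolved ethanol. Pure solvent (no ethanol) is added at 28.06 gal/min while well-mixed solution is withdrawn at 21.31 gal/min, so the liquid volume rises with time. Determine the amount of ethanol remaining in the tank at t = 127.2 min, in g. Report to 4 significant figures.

9.261 g

Let m(t) be the amount of ethanol. Volume: V(t) = V₀ + (Q_in − Q_out) t = 934.3 + 6.75000 t; V(127.2) = 1792.90 gal.
Solute balance: dm/dt = 0 − Q_out C = −Q_out m/V(t).
dm/m = −Q_out dt/(V₀ + 6.75000 t); integrating gives ln(m/m₀) = −(Q_out/(Q_in−Q_out)) ln(V/V₀).
m = m₀ (V₀/V)^(Q_out/(Q_in−Q_out)) = 72.50 × (934.3/1792.90)^(3.15704) = 9.26140 g.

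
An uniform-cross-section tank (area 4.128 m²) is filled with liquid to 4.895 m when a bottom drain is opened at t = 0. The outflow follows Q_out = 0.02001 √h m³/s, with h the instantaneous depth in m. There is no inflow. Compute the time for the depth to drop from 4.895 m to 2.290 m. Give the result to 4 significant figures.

With no inflow, A dh/dt = −0.02001 √h.
This is separable: 2 d(√h)/dt = −0.02001/A, so √h = √h₀ − (0.02001/(2A)) t.
t = 2A(√h₀ − √h)/0.02001 = 2·4.128·(√4.895 − √2.290)/0.02001
  = 8.25600 × (2.21246 − 1.51327) / 0.02001 = 288.481 s.

288.5 s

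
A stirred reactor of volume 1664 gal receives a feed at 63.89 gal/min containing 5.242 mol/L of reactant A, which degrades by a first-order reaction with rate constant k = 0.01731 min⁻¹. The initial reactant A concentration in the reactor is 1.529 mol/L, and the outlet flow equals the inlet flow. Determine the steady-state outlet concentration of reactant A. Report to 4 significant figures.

3.613 mol/L

V dC/dt = Q(C_in − C) − k V C.
Steady state (dC/dt = 0): C_ss = Q C_in/(Q + kV) = C_in/(1 + kV/Q).
C_ss = 63.89·5.242/(63.89 + 0.01731·1664) = 334.911/92.6938 = 3.61309 mol/L.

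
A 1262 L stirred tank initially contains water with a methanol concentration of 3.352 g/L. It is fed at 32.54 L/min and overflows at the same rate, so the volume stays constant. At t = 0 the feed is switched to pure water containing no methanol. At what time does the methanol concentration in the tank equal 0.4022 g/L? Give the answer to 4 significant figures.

Species balance on the tank: V dC/dt = Q(C_in − C), so τ = V/Q = 38.7830 min.
C(t) = C_in + (C₀ − C_in) e^(−t/τ). Set C = 0.4022 and solve for t:
e^(−t/τ) = (C − C_in)/(C₀ − C_in) = (0.4022 − 0)/(3.352 − 0) = 0.119988
t = −τ ln(…) = 38.7830 × 2.12036 = 82.2341 min.

82.23 min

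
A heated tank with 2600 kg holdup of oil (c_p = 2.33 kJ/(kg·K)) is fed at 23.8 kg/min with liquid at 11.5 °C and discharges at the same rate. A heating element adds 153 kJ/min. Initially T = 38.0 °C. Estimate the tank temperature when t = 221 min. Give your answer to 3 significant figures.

17.4 °C

M c_p dT/dt = ṁ c_p (T_in − T) + Q̇.
Rearrange: dT/dt = (T_ss − T)/τ with τ = M/ṁ = 109.24 min and T_ss = T_in + Q̇/(ṁ c_p) = 14.259 °C.
This is linear first-order; T(t) = T_ss + (T₀ − T_ss) e^(−t/τ).
T(221) = 14.259 + (23.741)·e^(−221/109.24) = 14.259 + (23.741)·0.13226 = 17.399 °C.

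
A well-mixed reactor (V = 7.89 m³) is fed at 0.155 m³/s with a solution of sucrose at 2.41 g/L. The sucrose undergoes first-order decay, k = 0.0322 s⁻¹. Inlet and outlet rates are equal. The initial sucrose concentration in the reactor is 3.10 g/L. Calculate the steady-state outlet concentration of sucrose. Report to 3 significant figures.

0.913 g/L

Species balance: V dC/dt = Q C_in − Q C − k V C.
At steady state: 0 = Q C_in − (Q + kV) C_ss, so C_ss = Q C_in/(Q + kV).
C_ss = 0.155·2.41/(0.155 + 0.0322·7.89) = 0.37355/0.40906 = 0.91320 g/L.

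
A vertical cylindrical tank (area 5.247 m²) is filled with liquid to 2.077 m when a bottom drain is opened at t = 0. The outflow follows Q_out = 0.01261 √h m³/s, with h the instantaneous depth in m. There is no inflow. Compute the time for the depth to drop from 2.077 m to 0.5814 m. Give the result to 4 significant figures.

564.8 s

Accumulation of liquid (constant cross-section A): A dh/dt = −0.01261 √h.
This is separable: 2 d(√h)/dt = −0.01261/A, so √h = √h₀ − (0.01261/(2A)) t.
t = 2A(√h₀ − √h)/0.01261 = 2·5.247·(√2.077 − √0.5814)/0.01261
  = 10.4940 × (1.44118 − 0.762496) / 0.01261 = 564.799 s.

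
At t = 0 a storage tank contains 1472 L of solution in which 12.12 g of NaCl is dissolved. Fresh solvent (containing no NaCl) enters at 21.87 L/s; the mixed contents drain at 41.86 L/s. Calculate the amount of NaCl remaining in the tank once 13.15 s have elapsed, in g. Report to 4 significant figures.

Total volume: dV/dt = Q_in − Q_out = -19.9900 L/s, so V(t) = 1472 − 19.9900 t and V(13.15) = 1209.13 L.
Solute balance: dm/dt = 0 − Q_out C = −Q_out m/V(t).
Separate: dm/m = −Q_out dt/V(t) ⇒ ln(m/m₀) = −(Q_out/(Q_in−Q_out)) ln(V/V₀).
m = m₀ (V₀/V)^(Q_out/(Q_in−Q_out)) = 12.12 × (1472/1209.13)^(-2.09405) = 8.02785 g.

8.028 g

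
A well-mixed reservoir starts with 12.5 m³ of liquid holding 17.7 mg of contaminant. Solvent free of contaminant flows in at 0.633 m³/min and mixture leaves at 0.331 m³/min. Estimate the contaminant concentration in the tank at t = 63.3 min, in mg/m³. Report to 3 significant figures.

0.202 mg/m³

Let m(t) be the amount of contaminant. Volume: V(t) = V₀ + (Q_in − Q_out) t = 12.5 + 0.30200 t; V(63.3) = 31.617 m³.
Solute balance: dm/dt = 0 − Q_out C = −Q_out m/V(t).
Separate: dm/m = −Q_out dt/V(t) ⇒ ln(m/m₀) = −(Q_out/(Q_in−Q_out)) ln(V/V₀).
m = m₀ (V₀/V)^(Q_out/(Q_in−Q_out)) = 17.7 × (12.5/31.617)^(1.0960) = 6.4013 mg.
C = m/V = 6.4013/31.617 = 0.20247 mg/m³.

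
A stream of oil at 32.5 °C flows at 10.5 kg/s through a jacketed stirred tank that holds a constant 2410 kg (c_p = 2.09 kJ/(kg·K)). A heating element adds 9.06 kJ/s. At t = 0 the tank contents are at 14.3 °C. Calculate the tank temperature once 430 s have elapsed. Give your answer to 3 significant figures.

M c_p dT/dt = ṁ c_p (T_in − T) + Q̇.
Rearrange: dT/dt = (T_ss − T)/τ with τ = M/ṁ = 229.52 s and T_ss = T_in + Q̇/(ṁ c_p) = 32.913 °C.
This is linear first-order; T(t) = T_ss + (T₀ − T_ss) e^(−t/τ).
T(430) = 32.913 + (-18.613)·e^(−430/229.52) = 32.913 + (-18.613)·0.15359 = 30.054 °C.

30.1 °C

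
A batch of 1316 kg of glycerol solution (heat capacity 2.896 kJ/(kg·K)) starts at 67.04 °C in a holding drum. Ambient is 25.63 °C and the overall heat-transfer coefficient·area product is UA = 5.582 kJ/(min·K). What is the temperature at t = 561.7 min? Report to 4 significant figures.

Lumped-capacitance energy balance: M c_p dT/dt = UA(T_amb − T).
dT/dt = (T_ss − T)/τ with T_ss = T_amb = 25.6300 °C, τ = M c_p/UA = 1316·2.896/5.582 = 682.755 min.
T approaches T_ss exponentially: T(t) = T_ss + (T₀ − T_ss) e^(−t/τ).
T(561.7) = 25.6300 + (41.4100)·0.439245 = 43.8192 °C.

43.82 °C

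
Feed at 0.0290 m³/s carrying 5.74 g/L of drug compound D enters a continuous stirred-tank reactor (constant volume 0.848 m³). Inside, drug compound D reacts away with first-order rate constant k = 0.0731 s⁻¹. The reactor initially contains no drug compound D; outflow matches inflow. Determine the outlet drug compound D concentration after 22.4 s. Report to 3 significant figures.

1.66 g/L

V dC/dt = Q(C_in − C) − k V C.
This is linear with rate a = Q/V + k = 0.10730 s⁻¹.
C_ss = Q C_in/(Q + kV) = 1.8295 g/L; C(t) = C_ss + (C₀ − C_ss) e^(−a t).
C(22.4) = 1.8295 + (-1.8295)·e^(−0.10730·22.4) = 1.8295 + (-1.8295)·0.090403 = 1.6641 g/L.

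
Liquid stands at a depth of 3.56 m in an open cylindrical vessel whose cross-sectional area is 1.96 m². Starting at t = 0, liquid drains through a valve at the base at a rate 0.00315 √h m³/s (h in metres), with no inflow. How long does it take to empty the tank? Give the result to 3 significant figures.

2350 s

Volume balance on the tank: A dh/dt = −0.00315 √h.
∫ h^(−1/2) dh = −(0.00315/A) ∫ dt, giving 2√h = 2√h₀ − (0.00315/A) t.
Tank is empty when √h = 0: t_empty = 2A√h₀/0.00315.
t_empty = 2·1.96·√3.56/0.00315 = 3.9200·1.8868/0.00315 = 2348.0 s.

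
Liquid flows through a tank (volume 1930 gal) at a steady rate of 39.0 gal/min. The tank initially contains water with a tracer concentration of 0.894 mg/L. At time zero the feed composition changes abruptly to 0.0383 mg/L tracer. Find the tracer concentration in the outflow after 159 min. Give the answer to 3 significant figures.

0.0727 mg/L

Species balance on the tank: V dC/dt = Q(C_in − C).
Rewrite as dC/dt + C/τ = C_in/τ, τ = V/Q = 49.487 min.
Integrating: C(t) = C_in + (C₀ − C_in) e^(−t/τ).
C(159) = 0.0383 + (0.894 − 0.0383)·e^(−159/49.487) = 0.0383 + (0.85570)·0.040238 = 0.072731 mg/L.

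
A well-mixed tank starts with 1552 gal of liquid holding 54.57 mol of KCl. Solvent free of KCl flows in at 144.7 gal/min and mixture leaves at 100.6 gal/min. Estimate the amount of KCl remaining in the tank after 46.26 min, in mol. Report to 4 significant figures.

8.046 mol

Total volume: dV/dt = Q_in − Q_out = 44.1000 gal/min, so V(t) = 1552 + 44.1000 t and V(46.26) = 3592.07 gal.
Solute balance: dm/dt = 0 − Q_out C = −Q_out m/V(t).
dm/m = −Q_out dt/(V₀ + 44.1000 t); integrating gives ln(m/m₀) = −(Q_out/(Q_in−Q_out)) ln(V/V₀).
m = m₀ (V₀/V)^(Q_out/(Q_in−Q_out)) = 54.57 × (1552/3592.07)^(2.28118) = 8.04586 mol.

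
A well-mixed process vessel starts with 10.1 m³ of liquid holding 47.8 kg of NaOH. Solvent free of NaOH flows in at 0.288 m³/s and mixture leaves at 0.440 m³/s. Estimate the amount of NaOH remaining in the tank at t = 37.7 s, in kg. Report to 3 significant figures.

4.23 kg

Let m(t) be the amount of NaOH. Volume: V(t) = V₀ + (Q_in − Q_out) t = 10.1 − 0.15200 t; V(37.7) = 4.3696 m³.
Species balance (pure solvent in): dm/dt = −Q_out · m/V(t).
dm/m = −Q_out dt/(V₀ − 0.15200 t); integrating gives ln(m/m₀) = −(Q_out/(Q_in−Q_out)) ln(V/V₀).
m = m₀ (V₀/V)^(Q_out/(Q_in−Q_out)) = 47.8 × (10.1/4.3696)^(-2.8947) = 4.2276 kg.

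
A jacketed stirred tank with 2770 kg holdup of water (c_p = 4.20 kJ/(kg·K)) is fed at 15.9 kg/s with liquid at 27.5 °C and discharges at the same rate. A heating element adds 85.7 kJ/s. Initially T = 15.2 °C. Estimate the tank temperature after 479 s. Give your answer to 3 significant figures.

Heat balance on the well-mixed liquid: M c_p dT/dt = ṁ c_p (T_in − T) + 85.7.
τ = M/ṁ = 174.21 s; T_ss = T_in + Q̇/(ṁ c_p) = 27.5 + 85.7/(15.9·4.20) = 28.783 °C.
Solution: T(t) = T_ss + (T₀ − T_ss) e^(−t/τ).
T(479) = 28.783 + (-13.583)·e^(−479/174.21) = 28.783 + (-13.583)·0.063960 = 27.915 °C.

27.9 °C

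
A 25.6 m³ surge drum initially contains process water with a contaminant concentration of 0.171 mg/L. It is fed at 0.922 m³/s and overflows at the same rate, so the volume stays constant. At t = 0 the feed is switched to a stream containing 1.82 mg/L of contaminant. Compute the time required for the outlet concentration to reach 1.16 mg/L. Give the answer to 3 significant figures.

Unsteady species balance (constant V, well mixed): V dC/dt = Q(C_in − C), so τ = V/Q = 27.766 s.
C(t) = C_in + (C₀ − C_in) e^(−t/τ). Set C = 1.16 and solve for t:
e^(−t/τ) = (C − C_in)/(C₀ − C_in) = (1.16 − 1.82)/(0.171 − 1.82) = 0.40024
t = −τ ln(…) = 27.766 × 0.91568 = 25.425 s.

25.4 s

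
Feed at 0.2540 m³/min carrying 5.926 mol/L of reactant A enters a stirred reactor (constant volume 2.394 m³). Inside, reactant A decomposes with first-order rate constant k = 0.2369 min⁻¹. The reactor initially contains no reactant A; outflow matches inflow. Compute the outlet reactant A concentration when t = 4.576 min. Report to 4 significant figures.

V dC/dt = Q(C_in − C) − k V C.
This is linear with rate a = Q/V + k = 0.342999 min⁻¹.
C_ss = Q C_in/(Q + kV) = 1.83307 mol/L; C(t) = C_ss + (C₀ − C_ss) e^(−a t).
C(4.576) = 1.83307 + (-1.83307)·e^(−0.342999·4.576) = 1.83307 + (-1.83307)·0.208136 = 1.45154 mol/L.

1.452 mol/L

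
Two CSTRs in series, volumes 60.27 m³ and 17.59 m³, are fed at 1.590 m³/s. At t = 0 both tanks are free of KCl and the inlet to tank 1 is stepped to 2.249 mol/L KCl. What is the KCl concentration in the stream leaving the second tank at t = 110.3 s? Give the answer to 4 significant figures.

Species balance on tank i: dCᵢ/dt = (Cᵢ₋₁ − Cᵢ)/τᵢ with τᵢ = Vᵢ/Q.
τ₁ = 60.27/1.590 = 37.9057 s; τ₂ = 17.59/1.590 = 11.0629 s.
Solving the cascade with C₁(0)=C₂(0)=0 gives C₂(t) = C_in[1 − (τ₁ e^(−t/τ₁) − τ₂ e^(−t/τ₂))/(τ₁ − τ₂)].
At t = 110.3: e^(−t/τ₁) = 0.0544836, e^(−t/τ₂) = 4.67701e-05.
C₂ = 2.249·[1 − (37.9057·0.0544836 − 11.0629·4.67701e-05)/(26.8428)] = 2.249·0.923081 = 2.07601 mol/L.

2.076 mol/L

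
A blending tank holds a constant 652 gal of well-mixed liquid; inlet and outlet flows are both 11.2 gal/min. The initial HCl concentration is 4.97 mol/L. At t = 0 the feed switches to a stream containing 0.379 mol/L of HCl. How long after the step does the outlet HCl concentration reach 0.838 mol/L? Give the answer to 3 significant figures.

Unsteady species balance (constant V, well mixed): V dC/dt = Q(C_in − C), so τ = V/Q = 58.214 min.
C(t) = C_in + (C₀ − C_in) e^(−t/τ). Set C = 0.838 and solve for t:
e^(−t/τ) = (C − C_in)/(C₀ − C_in) = (0.838 − 0.379)/(4.97 − 0.379) = 0.099978
t = −τ ln(…) = 58.214 × 2.3028 = 134.06 min.

134 min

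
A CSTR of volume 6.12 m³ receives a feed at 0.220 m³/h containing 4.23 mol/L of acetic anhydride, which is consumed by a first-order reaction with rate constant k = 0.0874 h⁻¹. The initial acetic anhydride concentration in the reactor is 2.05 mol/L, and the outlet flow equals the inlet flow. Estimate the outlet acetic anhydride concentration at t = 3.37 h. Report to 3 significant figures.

V dC/dt = Q(C_in − C) − k V C.
dC/dt = (Q/V) C_in − (Q/V + k) C; effective rate a = Q/V + k = 0.035948 + 0.0874 = 0.12335 h⁻¹.
C_ss = Q C_in/(Q + kV) = 1.2328 mol/L; C(t) = C_ss + (C₀ − C_ss) e^(−a t).
C(3.37) = 1.2328 + (0.81723)·e^(−0.12335·3.37) = 1.2328 + (0.81723)·0.65989 = 1.7721 mol/L.

1.77 mol/L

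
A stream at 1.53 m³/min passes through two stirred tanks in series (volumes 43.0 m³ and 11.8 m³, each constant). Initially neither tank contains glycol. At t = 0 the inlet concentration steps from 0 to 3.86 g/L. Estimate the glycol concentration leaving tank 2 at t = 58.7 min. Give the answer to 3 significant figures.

3.20 g/L

Each tank obeys Vᵢ dCᵢ/dt = Q(Cᵢ₋₁ − Cᵢ), so τᵢ = Vᵢ/Q.
τ₁ = 43.0/1.53 = 28.105 min; τ₂ = 11.8/1.53 = 7.7124 min.
Solving the cascade with C₁(0)=C₂(0)=0 gives C₂(t) = C_in[1 − (τ₁ e^(−t/τ₁) − τ₂ e^(−t/τ₂))/(τ₁ − τ₂)].
At t = 58.7: e^(−t/τ₁) = 0.12386, e^(−t/τ₂) = 0.00049493.
C₂ = 3.86·[1 − (28.105·0.12386 − 7.7124·0.00049493)/(20.392)] = 3.86·0.82949 = 3.2018 g/L.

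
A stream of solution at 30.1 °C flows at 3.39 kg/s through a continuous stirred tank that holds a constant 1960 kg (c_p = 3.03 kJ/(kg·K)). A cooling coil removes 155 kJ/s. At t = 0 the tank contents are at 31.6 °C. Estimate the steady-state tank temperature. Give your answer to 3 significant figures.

15.0 °C

First-law balance (no shaft work): M c_p dT/dt = ṁ c_p (T_in − T) − 155.
At steady state dT/dt = 0 ⇒ T_ss = T_in − Q̇/(ṁ c_p) = 30.1 − 155/(3.39·3.03) = 15.010 °C.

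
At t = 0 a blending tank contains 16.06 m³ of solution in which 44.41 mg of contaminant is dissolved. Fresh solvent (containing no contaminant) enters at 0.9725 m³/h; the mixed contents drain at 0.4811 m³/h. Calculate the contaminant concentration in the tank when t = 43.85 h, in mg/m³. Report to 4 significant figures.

0.5134 mg/m³

Total volume: dV/dt = Q_in − Q_out = 0.491400 m³/h, so V(t) = 16.06 + 0.491400 t and V(43.85) = 37.6079 m³.
Solute balance: dm/dt = 0 − Q_out C = −Q_out m/V(t).
Separate: dm/m = −Q_out dt/V(t) ⇒ ln(m/m₀) = −(Q_out/(Q_in−Q_out)) ln(V/V₀).
m = m₀ (V₀/V)^(Q_out/(Q_in−Q_out)) = 44.41 × (16.06/37.6079)^(0.979039) = 19.3060 mg.
C = m/V = 19.3060/37.6079 = 0.513351 mg/m³.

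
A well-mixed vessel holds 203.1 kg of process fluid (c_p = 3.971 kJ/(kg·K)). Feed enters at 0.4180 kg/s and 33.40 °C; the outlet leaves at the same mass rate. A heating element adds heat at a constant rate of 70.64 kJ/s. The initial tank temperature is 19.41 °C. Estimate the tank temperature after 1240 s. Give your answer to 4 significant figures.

Heat balance on the well-mixed liquid: M c_p dT/dt = ṁ c_p (T_in − T) + 70.64.
τ = M/ṁ = 485.885 s; T_ss = T_in + Q̇/(ṁ c_p) = 33.40 + 70.64/(0.4180·3.971) = 75.9573 °C.
Integrating: T(t) = T_ss + (T₀ − T_ss) e^(−t/τ).
T(1240) = 75.9573 + (-56.5473)·e^(−1240/485.885) = 75.9573 + (-56.5473)·0.0779223 = 71.5510 °C.

71.55 °C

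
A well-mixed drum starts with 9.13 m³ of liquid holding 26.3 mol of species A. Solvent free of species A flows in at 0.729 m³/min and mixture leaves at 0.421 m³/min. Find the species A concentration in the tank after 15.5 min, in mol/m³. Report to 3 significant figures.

1.06 mol/m³

Let m(t) be the amount of species A. Volume: V(t) = V₀ + (Q_in − Q_out) t = 9.13 + 0.30800 t; V(15.5) = 13.904 m³.
No species A enters, so dm/dt = −Q_out · (m/V).
Separate: dm/m = −Q_out dt/V(t) ⇒ ln(m/m₀) = −(Q_out/(Q_in−Q_out)) ln(V/V₀).
m = m₀ (V₀/V)^(Q_out/(Q_in−Q_out)) = 26.3 × (9.13/13.904)^(1.3669) = 14.800 mol.
C = m/V = 14.800/13.904 = 1.0645 mol/m³.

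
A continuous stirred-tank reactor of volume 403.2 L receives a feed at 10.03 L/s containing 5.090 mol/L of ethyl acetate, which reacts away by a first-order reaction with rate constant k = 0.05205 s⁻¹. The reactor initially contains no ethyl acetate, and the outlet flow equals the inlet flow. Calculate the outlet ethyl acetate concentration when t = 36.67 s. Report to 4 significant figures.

Species balance: V dC/dt = Q C_in − Q C − k V C.
This is linear with rate a = Q/V + k = 0.0769260 s⁻¹.
C_ss = Q C_in/(Q + kV) = 1.64598 mol/L; C(t) = C_ss + (C₀ − C_ss) e^(−a t).
C(36.67) = 1.64598 + (-1.64598)·e^(−0.0769260·36.67) = 1.64598 + (-1.64598)·0.0595537 = 1.54796 mol/L.

1.548 mol/L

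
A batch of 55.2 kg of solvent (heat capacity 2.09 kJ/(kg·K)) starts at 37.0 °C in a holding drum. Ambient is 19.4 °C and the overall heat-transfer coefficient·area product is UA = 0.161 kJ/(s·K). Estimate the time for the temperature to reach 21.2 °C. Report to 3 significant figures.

M c_p dT/dt = −UA(T − T_amb).
τ = M c_p/UA = 716.57 s; T_ss = T_amb = 19.400 °C.
T(t) = T_ss + (T₀ − T_ss)e^(−t/τ); set T = 21.2:
t = −τ ln[(T − T_ss)/(T₀ − T_ss)] = −716.57 · ln(0.10227) = 1633.9 s.

1630 s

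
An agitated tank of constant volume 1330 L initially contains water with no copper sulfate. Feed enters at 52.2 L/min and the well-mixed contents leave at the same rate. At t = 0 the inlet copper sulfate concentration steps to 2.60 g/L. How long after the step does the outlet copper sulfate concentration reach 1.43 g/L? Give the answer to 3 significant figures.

20.3 min

Species balance: V dC/dt = Q(C_in − C) ⇒ τ = V/Q = 25.479 min.
C(t) = C_in + (C₀ − C_in) e^(−t/τ). Set C = 1.43 and solve for t:
e^(−t/τ) = (C − C_in)/(C₀ − C_in) = (1.43 − 2.60)/(0 − 2.60) = 0.45000
t = −τ ln(…) = 25.479 × 0.79851 = 20.345 min.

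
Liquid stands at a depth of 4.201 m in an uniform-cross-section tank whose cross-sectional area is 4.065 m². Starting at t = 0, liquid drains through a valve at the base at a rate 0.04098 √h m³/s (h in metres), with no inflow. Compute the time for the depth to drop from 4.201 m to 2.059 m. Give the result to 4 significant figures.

122.0 s

With no inflow, A dh/dt = −0.04098 √h.
This is separable: 2 d(√h)/dt = −0.04098/A, so √h = √h₀ − (0.04098/(2A)) t.
t = 2A(√h₀ − √h)/0.04098 = 2·4.065·(√4.201 − √2.059)/0.04098
  = 8.13000 × (2.04963 − 1.43492) / 0.04098 = 121.952 s.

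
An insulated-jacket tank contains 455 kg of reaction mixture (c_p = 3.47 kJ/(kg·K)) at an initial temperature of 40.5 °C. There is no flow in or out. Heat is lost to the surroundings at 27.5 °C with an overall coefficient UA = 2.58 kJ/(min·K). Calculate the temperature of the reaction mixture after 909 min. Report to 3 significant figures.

30.4 °C

M c_p dT/dt = −UA(T − T_amb).
dT/dt = (T_ss − T)/τ with T_ss = T_amb = 27.500 °C, τ = M c_p/UA = 455·3.47/2.58 = 611.96 min.
Solution: T(t) = T_ss + (T₀ − T_ss) e^(−t/τ).
T(909) = 27.500 + (13.000)·0.22641 = 30.443 °C.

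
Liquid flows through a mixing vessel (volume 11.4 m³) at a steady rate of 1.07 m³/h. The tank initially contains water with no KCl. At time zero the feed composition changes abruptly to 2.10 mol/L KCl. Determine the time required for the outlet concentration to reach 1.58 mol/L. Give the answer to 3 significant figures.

Mass balance on the solute (V constant): V dC/dt = Q(C_in − C), so τ = V/Q = 10.654 h.
C(t) = C_in + (C₀ − C_in) e^(−t/τ). Set C = 1.58 and solve for t:
e^(−t/τ) = (C − C_in)/(C₀ − C_in) = (1.58 − 2.10)/(0 − 2.10) = 0.24762
t = −τ ln(…) = 10.654 × 1.3959 = 14.872 h.

14.9 h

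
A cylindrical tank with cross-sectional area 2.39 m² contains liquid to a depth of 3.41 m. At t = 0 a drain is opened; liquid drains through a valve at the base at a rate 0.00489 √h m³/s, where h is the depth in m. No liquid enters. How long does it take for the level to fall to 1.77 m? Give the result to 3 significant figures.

With no inflow, A dh/dt = −0.00489 √h.
Separate and integrate: 2(√h − √h₀) = −(0.00489/A) t.
t = 2A(√h₀ − √h)/0.00489 = 2·2.39·(√3.41 − √1.77)/0.00489
  = 4.7800 × (1.8466 − 1.3304) / 0.00489 = 504.59 s.

505 s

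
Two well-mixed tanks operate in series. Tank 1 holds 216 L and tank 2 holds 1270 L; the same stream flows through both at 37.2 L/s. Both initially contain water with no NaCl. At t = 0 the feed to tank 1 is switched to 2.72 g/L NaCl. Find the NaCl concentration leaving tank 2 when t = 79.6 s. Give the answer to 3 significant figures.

Species balance on tank i: dCᵢ/dt = (Cᵢ₋₁ − Cᵢ)/τᵢ with τᵢ = Vᵢ/Q.
τ₁ = 216/37.2 = 5.8065 s; τ₂ = 1270/37.2 = 34.140 s.
Solving the cascade with C₁(0)=C₂(0)=0 gives C₂(t) = C_in[1 − (τ₁ e^(−t/τ₁) − τ₂ e^(−t/τ₂))/(τ₁ − τ₂)].
At t = 79.6: e^(−t/τ₁) = 1.1125e-06, e^(−t/τ₂) = 0.097141.
C₂ = 2.72·[1 − (5.8065·1.1125e-06 − 34.140·0.097141)/(-28.333)] = 2.72·0.88295 = 2.4016 g/L.

2.40 g/L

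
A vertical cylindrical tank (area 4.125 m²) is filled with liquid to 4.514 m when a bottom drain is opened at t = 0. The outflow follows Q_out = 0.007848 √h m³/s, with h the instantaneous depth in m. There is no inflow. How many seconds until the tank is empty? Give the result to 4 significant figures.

2233 s

With no inflow, A dh/dt = −0.007848 √h.
This is separable: 2 d(√h)/dt = −0.007848/A, so √h = √h₀ − (0.007848/(2A)) t.
Tank is empty when √h = 0: t_empty = 2A√h₀/0.007848.
t_empty = 2·4.125·√4.514/0.007848 = 8.25000·2.12462/0.007848 = 2233.45 s.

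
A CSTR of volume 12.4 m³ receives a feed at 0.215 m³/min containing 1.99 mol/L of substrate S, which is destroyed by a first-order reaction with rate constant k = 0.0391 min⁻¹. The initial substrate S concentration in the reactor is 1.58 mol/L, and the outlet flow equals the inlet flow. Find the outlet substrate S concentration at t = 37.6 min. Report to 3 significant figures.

V dC/dt = Q(C_in − C) − k V C.
dC/dt = (Q/V) C_in − (Q/V + k) C; effective rate a = Q/V + k = 0.017339 + 0.0391 = 0.056439 min⁻¹.
C_ss = Q C_in/(Q + kV) = 0.61135 mol/L; C(t) = C_ss + (C₀ − C_ss) e^(−a t).
C(37.6) = 0.61135 + (0.96865)·e^(−0.056439·37.6) = 0.61135 + (0.96865)·0.11978 = 0.72738 mol/L.

0.727 mol/L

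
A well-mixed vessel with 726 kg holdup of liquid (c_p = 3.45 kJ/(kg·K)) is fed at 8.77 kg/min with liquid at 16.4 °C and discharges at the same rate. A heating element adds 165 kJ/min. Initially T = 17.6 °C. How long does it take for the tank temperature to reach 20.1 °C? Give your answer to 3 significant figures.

73.4 min

M c_p dT/dt = ṁ c_p (T_in − T) + Q̇.
τ = M/ṁ = 82.782 min; T_ss = T_in + Q̇/(ṁ c_p) = 21.853 °C.
T(t) = T_ss + (T₀ − T_ss) e^(−t/τ). Set T = 20.1:
e^(−t/τ) = (20.1 − 21.853)/(17.6 − 21.853) = 0.41223
t = −82.782 · ln(0.41223) = 73.359 min.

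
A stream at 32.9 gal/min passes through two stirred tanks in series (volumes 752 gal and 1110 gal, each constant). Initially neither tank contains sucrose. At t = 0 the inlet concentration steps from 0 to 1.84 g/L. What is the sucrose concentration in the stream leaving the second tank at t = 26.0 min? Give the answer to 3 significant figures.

Each tank obeys Vᵢ dCᵢ/dt = Q(Cᵢ₋₁ − Cᵢ), so τᵢ = Vᵢ/Q.
τ₁ = 752/32.9 = 22.857 min; τ₂ = 1110/32.9 = 33.739 min.
Tank 1: C₁ = C_in(1 − e^(−t/τ₁)). Tank 2 (τ₁ ≠ τ₂): C₂ = C_in[1 − (τ₁ e^(−t/τ₁) − τ₂ e^(−t/τ₂))/(τ₁ − τ₂)].
At t = 26.0: e^(−t/τ₁) = 0.32062, e^(−t/τ₂) = 0.46272.
C₂ = 1.84·[1 − (22.857·0.32062 − 33.739·0.46272)/(-10.881)] = 1.84·0.23879 = 0.43937 g/L.

0.439 g/L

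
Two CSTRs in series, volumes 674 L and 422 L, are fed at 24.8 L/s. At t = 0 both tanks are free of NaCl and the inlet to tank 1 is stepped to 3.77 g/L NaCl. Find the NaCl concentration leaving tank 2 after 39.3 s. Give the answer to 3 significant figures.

2.02 g/L

Each tank obeys Vᵢ dCᵢ/dt = Q(Cᵢ₋₁ − Cᵢ), so τᵢ = Vᵢ/Q.
τ₁ = 674/24.8 = 27.177 s; τ₂ = 422/24.8 = 17.016 s.
Tank 1: C₁ = C_in(1 − e^(−t/τ₁)). Tank 2 (τ₁ ≠ τ₂): C₂ = C_in[1 − (τ₁ e^(−t/τ₁) − τ₂ e^(−t/τ₂))/(τ₁ − τ₂)].
At t = 39.3: e^(−t/τ₁) = 0.23550, e^(−t/τ₂) = 0.099304.
C₂ = 3.77·[1 − (27.177·0.23550 − 17.016·0.099304)/(10.161)] = 3.77·0.53643 = 2.0223 g/L.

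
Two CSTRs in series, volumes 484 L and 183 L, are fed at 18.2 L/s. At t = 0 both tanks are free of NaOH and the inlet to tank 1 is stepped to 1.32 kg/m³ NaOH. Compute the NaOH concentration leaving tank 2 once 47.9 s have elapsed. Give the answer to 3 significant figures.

0.976 kg/m³

Each tank obeys Vᵢ dCᵢ/dt = Q(Cᵢ₋₁ − Cᵢ), so τᵢ = Vᵢ/Q.
τ₁ = 484/18.2 = 26.593 s; τ₂ = 183/18.2 = 10.055 s.
Tank 1: C₁ = C_in(1 − e^(−t/τ₁)). Tank 2 (τ₁ ≠ τ₂): C₂ = C_in[1 − (τ₁ e^(−t/τ₁) − τ₂ e^(−t/τ₂))/(τ₁ − τ₂)].
At t = 47.9: e^(−t/τ₁) = 0.16510, e^(−t/τ₂) = 0.0085329.
C₂ = 1.32·[1 − (26.593·0.16510 − 10.055·0.0085329)/(16.538)] = 1.32·0.73971 = 0.97642 kg/m³.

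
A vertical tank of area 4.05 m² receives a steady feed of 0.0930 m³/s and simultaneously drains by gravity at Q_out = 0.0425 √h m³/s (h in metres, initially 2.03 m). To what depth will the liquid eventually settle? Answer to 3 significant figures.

4.79 m

Mass balance (ρ constant): A dh/dt = Q_in − 0.0425 √h. At steady state dh/dt = 0:
Q_in = 0.0425 √h_ss ⇒ √h_ss = 0.0930/0.0425 = 2.1882.
h_ss = 2.1882² = 4.7884 m. (Since h₀ = 2.03 m < h_ss, the level will rise toward this value.)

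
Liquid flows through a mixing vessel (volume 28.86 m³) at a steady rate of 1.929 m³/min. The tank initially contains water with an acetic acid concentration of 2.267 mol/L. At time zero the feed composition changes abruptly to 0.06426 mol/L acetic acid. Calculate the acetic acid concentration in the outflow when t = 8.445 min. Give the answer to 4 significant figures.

1.317 mol/L

Mass balance on the solute (V constant): V dC/dt = Q(C_in − C).
Rewrite as dC/dt + C/τ = C_in/τ, τ = V/Q = 14.9611 min.
Integrating: C(t) = C_in + (C₀ − C_in) e^(−t/τ).
C(8.445) = 0.06426 + (2.267 − 0.06426)·e^(−8.445/14.9611) = 0.06426 + (2.20274)·0.568665 = 1.31688 mol/L.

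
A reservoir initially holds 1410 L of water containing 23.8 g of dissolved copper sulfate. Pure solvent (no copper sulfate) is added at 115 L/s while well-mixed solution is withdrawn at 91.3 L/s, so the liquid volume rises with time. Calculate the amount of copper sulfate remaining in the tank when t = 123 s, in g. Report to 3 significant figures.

0.317 g

Let m(t) be the amount of copper sulfate. Volume: V(t) = V₀ + (Q_in − Q_out) t = 1410 + 23.700 t; V(123) = 4325.1 L.
No copper sulfate enters, so dm/dt = −Q_out · (m/V).
Separate: dm/m = −Q_out dt/V(t) ⇒ ln(m/m₀) = −(Q_out/(Q_in−Q_out)) ln(V/V₀).
m = m₀ (V₀/V)^(Q_out/(Q_in−Q_out)) = 23.8 × (1410/4325.1)^(3.8523) = 0.31722 g.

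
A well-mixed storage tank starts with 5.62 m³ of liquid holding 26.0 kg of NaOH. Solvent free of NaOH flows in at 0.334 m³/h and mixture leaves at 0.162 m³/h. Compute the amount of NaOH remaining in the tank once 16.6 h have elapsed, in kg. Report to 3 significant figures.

Let m(t) be the amount of NaOH. Volume: V(t) = V₀ + (Q_in − Q_out) t = 5.62 + 0.17200 t; V(16.6) = 8.4752 m³.
Solute balance: dm/dt = 0 − Q_out C = −Q_out m/V(t).
Separate: dm/m = −Q_out dt/V(t) ⇒ ln(m/m₀) = −(Q_out/(Q_in−Q_out)) ln(V/V₀).
m = m₀ (V₀/V)^(Q_out/(Q_in−Q_out)) = 26.0 × (5.62/8.4752)^(0.94186) = 17.658 kg.

17.7 kg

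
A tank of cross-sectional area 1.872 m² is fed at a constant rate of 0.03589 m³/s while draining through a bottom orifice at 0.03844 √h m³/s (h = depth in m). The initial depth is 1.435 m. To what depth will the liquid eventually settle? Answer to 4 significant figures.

0.8717 m

A dh/dt = Q_in − 0.03844 √h. Steady state requires inflow = outflow:
Q_in = 0.03844 √h_ss ⇒ √h_ss = 0.03589/0.03844 = 0.933663.
h_ss = 0.933663² = 0.871726 m. (Since h₀ = 1.435 m > h_ss, the level will fall toward this value.)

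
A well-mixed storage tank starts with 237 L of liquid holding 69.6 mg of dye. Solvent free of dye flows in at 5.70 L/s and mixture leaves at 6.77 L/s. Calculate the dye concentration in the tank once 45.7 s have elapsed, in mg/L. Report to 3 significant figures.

Total volume: dV/dt = Q_in − Q_out = -1.0700 L/s, so V(t) = 237 − 1.0700 t and V(45.7) = 188.10 L.
Solute balance: dm/dt = 0 − Q_out C = −Q_out m/V(t).
Separate: dm/m = −Q_out dt/V(t) ⇒ ln(m/m₀) = −(Q_out/(Q_in−Q_out)) ln(V/V₀).
m = m₀ (V₀/V)^(Q_out/(Q_in−Q_out)) = 69.6 × (237/188.10)^(-6.3271) = 16.130 mg.
C = m/V = 16.130/188.10 = 0.085753 mg/L.

0.0858 mg/L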